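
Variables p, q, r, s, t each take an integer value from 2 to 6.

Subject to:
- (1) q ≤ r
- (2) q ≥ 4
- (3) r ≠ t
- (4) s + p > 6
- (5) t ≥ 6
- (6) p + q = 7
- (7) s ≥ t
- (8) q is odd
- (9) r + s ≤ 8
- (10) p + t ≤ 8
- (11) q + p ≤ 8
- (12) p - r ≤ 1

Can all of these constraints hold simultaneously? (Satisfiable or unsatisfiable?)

From constraints 1 and 2: r ≥ q ≥ 4. From constraints 5 and 7: s ≥ t ≥ 6. Hence r + s ≥ 10. But constraint 9 requires r + s ≤ 8, and 8 < 10. Contradiction.

Unsatisfiable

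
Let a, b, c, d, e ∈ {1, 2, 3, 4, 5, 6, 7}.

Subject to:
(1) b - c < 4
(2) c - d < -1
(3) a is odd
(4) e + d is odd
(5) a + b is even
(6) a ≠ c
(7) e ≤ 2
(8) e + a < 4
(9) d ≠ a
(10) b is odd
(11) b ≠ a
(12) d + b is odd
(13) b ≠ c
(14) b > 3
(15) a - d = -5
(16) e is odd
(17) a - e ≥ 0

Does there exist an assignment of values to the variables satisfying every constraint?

Take a = 1, b = 5, c = 3, d = 6, e = 1. Then constraint 1: b - c = 2; constraint 2: c - d = -3, and every other listed constraint is also met.

Satisfiable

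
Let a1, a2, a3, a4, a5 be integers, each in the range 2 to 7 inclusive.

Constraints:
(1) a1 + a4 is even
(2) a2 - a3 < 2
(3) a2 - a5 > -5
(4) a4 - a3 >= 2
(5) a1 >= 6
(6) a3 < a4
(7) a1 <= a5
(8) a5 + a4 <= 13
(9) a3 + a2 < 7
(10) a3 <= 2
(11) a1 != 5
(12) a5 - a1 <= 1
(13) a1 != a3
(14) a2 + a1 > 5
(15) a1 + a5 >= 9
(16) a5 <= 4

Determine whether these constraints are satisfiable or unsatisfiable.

From constraints 5 and 7: a5 ≥ a1 and a1 ≥ 6, so a5 ≥ 6. From constraint 16: a5 ≤ 4. But 4 < 6, so no value of a5 works.

Unsatisfiable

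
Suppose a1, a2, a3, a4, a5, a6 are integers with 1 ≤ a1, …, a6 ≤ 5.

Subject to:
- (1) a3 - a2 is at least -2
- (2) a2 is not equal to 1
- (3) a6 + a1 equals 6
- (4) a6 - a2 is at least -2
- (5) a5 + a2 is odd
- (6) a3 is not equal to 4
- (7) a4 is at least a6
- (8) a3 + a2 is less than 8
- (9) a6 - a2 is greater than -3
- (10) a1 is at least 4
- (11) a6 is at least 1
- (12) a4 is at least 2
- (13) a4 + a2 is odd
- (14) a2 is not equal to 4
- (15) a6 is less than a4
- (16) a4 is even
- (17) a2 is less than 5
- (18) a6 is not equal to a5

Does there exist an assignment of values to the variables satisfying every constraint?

Satisfiable

Try a1 = 5, a2 = 3, a3 = 2, a4 = 2, a5 = 2, a6 = 1.
Check constraint 1: a3 - a2 = -1; constraint 3: a6 + a1 = 6; constraint 4: a6 - a2 = -2. The remaining constraints are straightforward to verify.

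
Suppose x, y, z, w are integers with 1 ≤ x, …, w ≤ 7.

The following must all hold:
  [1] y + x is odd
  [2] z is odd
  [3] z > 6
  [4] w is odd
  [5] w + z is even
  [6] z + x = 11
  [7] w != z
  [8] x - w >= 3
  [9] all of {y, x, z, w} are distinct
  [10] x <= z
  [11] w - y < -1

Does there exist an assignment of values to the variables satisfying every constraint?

Satisfiable

One satisfying assignment is x = 4, y = 3, z = 7, w = 1.
For the less obvious constraints — constraint 6: z + x = 11; constraint 8: x - w = 3; constraint 11: w - y = -2 — and the others hold by inspection.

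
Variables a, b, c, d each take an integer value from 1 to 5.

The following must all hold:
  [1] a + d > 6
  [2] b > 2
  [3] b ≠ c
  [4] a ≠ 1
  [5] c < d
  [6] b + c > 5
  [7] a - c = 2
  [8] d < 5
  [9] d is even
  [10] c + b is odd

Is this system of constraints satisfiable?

Take a = 4, b = 5, c = 2, d = 4. Then constraint 1: a + d = 8; constraint 6: b + c = 7, and every other listed constraint is also met.

Satisfiable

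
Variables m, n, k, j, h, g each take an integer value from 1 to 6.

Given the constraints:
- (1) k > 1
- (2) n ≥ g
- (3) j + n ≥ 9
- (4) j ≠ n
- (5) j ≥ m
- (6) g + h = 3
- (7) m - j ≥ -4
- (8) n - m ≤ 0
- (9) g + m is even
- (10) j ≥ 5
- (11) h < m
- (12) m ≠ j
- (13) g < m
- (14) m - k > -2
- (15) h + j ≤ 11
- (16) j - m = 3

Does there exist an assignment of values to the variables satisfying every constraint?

One satisfying assignment is m = 3, n = 3, k = 3, j = 6, h = 2, g = 1.
For the less obvious constraints — constraint 3: j + n = 9; constraint 6: g + h = 3; constraint 7: m - j = -3 — and the others hold by inspection.

Satisfiable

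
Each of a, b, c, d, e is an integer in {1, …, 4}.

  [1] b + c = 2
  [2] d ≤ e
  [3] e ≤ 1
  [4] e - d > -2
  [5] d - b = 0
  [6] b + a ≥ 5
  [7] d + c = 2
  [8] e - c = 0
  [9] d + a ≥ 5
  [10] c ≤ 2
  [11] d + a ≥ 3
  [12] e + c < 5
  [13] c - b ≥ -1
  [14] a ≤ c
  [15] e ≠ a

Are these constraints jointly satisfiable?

From constraints 2 and 3: d ≤ e ≤ 1. From constraints 10 and 14: a ≤ c ≤ 2. Hence d + a ≤ 3. But constraint 9 requires d + a ≥ 5, and 5 > 3. Contradiction.

Unsatisfiable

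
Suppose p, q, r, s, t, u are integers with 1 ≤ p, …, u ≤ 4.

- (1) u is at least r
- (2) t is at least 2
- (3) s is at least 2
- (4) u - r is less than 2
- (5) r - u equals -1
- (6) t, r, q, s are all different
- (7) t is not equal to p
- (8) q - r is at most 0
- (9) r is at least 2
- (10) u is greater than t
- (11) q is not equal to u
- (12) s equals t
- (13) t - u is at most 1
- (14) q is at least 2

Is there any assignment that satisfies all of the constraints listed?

Unsatisfiable

Constraints 2, 3, 9, and 14 confine each of t, r, q, s to the 3 values {2, …, 4} (the domain already gives each ≤ 4).
Constraint 6 requires all 4 of them to be distinct, but only 3 values are available — impossible by the pigeonhole principle.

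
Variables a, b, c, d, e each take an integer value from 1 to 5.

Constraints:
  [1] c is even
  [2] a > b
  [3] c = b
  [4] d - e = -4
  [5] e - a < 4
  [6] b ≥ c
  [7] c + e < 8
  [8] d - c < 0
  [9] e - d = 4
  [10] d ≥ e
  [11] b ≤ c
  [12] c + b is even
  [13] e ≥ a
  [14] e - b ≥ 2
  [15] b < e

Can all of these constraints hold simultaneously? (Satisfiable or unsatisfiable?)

Constraints 2, 6, 8, 10, and 13 give c ≤ b, b < a, a ≤ e, e ≤ d, d < c. Chaining: c ≤ b < a ≤ e ≤ d < c, which forces c < c — impossible.

Unsatisfiable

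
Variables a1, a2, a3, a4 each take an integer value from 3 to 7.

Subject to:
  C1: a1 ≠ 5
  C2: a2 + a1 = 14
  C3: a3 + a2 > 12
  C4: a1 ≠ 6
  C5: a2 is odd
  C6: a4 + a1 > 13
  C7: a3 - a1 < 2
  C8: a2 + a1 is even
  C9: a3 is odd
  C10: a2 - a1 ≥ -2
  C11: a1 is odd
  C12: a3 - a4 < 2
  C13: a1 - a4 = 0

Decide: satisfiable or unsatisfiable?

Try a1 = 7, a2 = 7, a3 = 7, a4 = 7.
Check constraint 2: a2 + a1 = 14; constraint 3: a3 + a2 = 14; constraint 6: a4 + a1 = 14. The remaining constraints are straightforward to verify.

Satisfiable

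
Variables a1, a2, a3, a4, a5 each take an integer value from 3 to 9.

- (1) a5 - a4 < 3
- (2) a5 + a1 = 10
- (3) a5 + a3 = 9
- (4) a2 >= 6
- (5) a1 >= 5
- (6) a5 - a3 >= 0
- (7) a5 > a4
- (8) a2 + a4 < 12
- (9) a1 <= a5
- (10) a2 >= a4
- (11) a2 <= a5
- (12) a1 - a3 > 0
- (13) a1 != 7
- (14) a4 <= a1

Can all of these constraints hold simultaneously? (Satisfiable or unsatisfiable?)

From constraints 4 and 11: a5 ≥ a2 ≥ 6. From constraint 5: a1 ≥ 5. Hence a5 + a1 ≥ 11. But constraint 2 requires a5 + a1 = 10, and 10 < 11. Contradiction.

Unsatisfiable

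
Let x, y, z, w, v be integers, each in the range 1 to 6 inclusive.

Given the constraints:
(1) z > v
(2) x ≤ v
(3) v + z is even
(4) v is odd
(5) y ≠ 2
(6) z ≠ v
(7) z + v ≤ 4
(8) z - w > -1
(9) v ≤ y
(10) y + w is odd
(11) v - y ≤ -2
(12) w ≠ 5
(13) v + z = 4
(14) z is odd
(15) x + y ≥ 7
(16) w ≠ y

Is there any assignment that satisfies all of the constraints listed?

The assignment x = 1, y = 6, z = 3, w = 1, v = 1 works:
  constraint 7 holds since z + v = 4.
  constraint 8 holds since z - w = 2.
The rest check out directly.

Satisfiable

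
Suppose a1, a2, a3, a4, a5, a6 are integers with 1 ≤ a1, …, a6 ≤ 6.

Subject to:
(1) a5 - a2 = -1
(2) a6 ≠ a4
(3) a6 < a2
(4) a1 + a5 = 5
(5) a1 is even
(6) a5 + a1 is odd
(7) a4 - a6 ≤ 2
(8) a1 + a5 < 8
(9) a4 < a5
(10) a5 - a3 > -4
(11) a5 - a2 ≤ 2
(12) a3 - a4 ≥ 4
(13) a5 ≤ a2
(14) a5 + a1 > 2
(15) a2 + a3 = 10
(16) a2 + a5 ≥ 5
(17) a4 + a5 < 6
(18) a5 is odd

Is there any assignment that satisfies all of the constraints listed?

Satisfiable

Try a1 = 2, a2 = 4, a3 = 6, a4 = 1, a5 = 3, a6 = 2.
Check constraint 1: a5 - a2 = -1; constraint 4: a1 + a5 = 5; constraint 7: a4 - a6 = -1. The remaining constraints are straightforward to verify.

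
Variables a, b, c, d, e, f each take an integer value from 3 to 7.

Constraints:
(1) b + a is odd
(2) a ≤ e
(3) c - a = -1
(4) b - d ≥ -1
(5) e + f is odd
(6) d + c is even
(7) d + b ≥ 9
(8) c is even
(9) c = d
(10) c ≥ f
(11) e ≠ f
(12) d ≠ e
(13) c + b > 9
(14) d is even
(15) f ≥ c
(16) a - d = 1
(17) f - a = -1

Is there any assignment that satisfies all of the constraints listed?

Satisfiable

Setting (a, b, c, d, e, f) = (5, 6, 4, 4, 7, 4) satisfies everything: constraint 3: c - a = -1; constraint 4: b - d = 2, and the others follow.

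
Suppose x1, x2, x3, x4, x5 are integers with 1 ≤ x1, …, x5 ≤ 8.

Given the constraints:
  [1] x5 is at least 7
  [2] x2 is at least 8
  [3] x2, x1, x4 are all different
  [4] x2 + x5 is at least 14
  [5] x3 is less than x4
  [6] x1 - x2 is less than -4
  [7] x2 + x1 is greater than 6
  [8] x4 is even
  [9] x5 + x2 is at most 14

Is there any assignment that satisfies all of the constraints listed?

From constraint 1: x5 ≥ 7. From constraint 2: x2 ≥ 8. Hence x5 + x2 ≥ 15. But constraint 9 requires x5 + x2 ≤ 14, and 14 < 15. Contradiction.

Unsatisfiable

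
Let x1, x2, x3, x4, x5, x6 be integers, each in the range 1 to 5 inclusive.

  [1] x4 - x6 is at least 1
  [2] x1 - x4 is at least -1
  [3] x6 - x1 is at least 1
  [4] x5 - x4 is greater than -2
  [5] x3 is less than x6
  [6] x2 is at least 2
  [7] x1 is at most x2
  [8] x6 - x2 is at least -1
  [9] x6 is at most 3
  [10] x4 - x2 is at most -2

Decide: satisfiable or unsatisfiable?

Constraints 1, 8, and 10 give x6 − x2 ≥ -1, x2 − x4 ≥ 2, x4 − x6 ≥ 1.
Adding all 3 inequalities: the left sides telescope to 0, and the right sides sum to (-1) + 2 + 1 = 2. So 0 ≥ 2, which is false.

Unsatisfiable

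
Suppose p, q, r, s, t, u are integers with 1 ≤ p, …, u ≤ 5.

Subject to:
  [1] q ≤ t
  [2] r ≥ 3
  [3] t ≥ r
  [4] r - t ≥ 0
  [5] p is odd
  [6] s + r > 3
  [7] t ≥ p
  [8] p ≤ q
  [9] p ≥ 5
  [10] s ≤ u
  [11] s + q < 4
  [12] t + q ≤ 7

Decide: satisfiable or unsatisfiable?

From constraints 2 and 3: t ≥ r ≥ 3. From constraints 8 and 9: q ≥ p ≥ 5. Hence t + q ≥ 8. But constraint 12 requires t + q ≤ 7, and 7 < 8. Contradiction.

Unsatisfiable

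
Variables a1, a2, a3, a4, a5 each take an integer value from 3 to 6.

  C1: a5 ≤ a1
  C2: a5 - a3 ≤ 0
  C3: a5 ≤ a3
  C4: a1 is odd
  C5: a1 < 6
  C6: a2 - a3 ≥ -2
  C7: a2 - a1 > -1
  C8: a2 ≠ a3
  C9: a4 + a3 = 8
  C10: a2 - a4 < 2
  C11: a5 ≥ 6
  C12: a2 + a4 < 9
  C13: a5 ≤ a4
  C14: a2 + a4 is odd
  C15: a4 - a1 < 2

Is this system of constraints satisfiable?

From constraints 1 and 11: a1 ≥ a5 and a5 ≥ 6, so a1 ≥ 6. From constraint 5: a1 ≤ 5. But 5 < 6, so no value of a1 works.

Unsatisfiable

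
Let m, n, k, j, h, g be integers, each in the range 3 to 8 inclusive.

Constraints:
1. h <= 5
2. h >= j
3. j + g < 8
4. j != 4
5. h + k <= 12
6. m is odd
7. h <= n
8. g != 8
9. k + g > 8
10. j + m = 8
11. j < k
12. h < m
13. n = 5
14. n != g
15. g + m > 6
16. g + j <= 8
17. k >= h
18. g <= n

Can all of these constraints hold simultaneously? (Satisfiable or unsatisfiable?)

Satisfiable

The assignment m = 5, n = 5, k = 8, j = 3, h = 4, g = 3 works:
  constraint 3 holds since j + g = 6.
  constraint 5 holds since h + k = 12.
The rest check out directly.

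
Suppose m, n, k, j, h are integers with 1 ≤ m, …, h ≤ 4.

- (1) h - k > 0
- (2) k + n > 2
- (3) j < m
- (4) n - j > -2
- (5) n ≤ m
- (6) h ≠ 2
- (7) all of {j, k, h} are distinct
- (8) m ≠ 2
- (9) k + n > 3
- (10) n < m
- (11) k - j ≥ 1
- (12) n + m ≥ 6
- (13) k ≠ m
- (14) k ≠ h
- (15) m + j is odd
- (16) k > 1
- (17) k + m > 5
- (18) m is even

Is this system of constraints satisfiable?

Satisfiable

The assignment m = 4, n = 2, k = 3, j = 1, h = 4 works:
  constraint 1 holds since h - k = 1.
  constraint 2 holds since k + n = 5.
The rest check out directly.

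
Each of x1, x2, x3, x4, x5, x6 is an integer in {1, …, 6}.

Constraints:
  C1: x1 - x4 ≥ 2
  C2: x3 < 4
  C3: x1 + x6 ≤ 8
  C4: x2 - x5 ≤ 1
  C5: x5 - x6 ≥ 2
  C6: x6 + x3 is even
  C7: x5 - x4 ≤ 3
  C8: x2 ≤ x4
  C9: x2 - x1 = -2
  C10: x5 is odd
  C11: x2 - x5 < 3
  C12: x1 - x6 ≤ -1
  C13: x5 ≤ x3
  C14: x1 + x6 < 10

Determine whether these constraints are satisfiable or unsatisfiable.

Constraints 1, 5, 7, and 12 give x4 − x5 ≥ -3, x5 − x6 ≥ 2, x6 − x1 ≥ 1, x1 − x4 ≥ 2.
Adding all 4 inequalities: the left sides telescope to 0, and the right sides sum to (-3) + 2 + 1 + 2 = 2. So 0 ≥ 2, which is false.

Unsatisfiable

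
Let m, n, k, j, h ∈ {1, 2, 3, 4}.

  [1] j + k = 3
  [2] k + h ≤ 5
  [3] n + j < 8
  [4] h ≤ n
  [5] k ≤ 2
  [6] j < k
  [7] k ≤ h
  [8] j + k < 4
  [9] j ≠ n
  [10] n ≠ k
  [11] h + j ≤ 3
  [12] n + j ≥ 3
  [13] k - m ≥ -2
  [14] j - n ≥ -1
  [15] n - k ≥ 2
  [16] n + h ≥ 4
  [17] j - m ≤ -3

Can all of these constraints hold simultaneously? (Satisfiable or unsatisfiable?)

Constraints 13, 14, 15, and 17 give j − n ≥ -1, n − k ≥ 2, k − m ≥ -2, m − j ≥ 3.
Adding all 4 inequalities: the left sides telescope to 0, and the right sides sum to (-1) + 2 + (-2) + 3 = 2. So 0 ≥ 2, which is false.

Unsatisfiable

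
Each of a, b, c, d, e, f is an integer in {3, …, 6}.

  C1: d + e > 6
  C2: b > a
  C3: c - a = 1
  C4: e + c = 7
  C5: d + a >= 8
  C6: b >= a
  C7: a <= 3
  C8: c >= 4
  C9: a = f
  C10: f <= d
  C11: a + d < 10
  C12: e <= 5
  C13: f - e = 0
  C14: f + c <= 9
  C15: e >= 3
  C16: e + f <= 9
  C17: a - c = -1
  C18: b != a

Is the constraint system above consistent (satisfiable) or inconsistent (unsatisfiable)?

Satisfiable

The assignment a = 3, b = 6, c = 4, d = 6, e = 3, f = 3 works:
  constraint 1 holds since d + e = 9.
  constraint 3 holds since c - a = 1.
The rest check out directly.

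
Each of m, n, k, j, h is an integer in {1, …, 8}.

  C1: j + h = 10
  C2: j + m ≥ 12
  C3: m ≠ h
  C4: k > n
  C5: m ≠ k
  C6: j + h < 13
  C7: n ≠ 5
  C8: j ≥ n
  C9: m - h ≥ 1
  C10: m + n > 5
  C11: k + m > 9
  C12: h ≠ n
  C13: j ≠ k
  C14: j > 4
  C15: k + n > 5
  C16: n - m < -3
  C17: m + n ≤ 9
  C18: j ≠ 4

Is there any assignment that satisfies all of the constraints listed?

Satisfiable

The assignment m = 5, n = 1, k = 6, j = 7, h = 3 works:
  constraint 1 holds since j + h = 10.
  constraint 2 holds since j + m = 12.
The rest check out directly.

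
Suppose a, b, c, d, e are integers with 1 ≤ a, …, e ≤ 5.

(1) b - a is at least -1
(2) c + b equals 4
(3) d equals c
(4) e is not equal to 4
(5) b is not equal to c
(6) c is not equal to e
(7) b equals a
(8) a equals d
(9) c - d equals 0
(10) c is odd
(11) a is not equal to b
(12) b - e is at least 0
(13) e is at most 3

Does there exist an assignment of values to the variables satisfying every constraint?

Unsatisfiable

From constraints 3, 7, and 8, b = a = d = c, so b = c. But constraint 5 says b ≠ c. Contradiction.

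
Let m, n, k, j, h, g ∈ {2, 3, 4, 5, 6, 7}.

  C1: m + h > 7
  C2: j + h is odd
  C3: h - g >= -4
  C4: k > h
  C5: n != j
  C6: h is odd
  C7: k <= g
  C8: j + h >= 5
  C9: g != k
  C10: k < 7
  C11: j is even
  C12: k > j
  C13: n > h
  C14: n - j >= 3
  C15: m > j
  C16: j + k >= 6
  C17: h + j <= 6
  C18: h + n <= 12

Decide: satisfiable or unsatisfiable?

Satisfiable

Take m = 6, n = 6, k = 4, j = 2, h = 3, g = 7. Then constraint 1: m + h = 9; constraint 3: h - g = -4; constraint 8: j + h = 5, and every other listed constraint is also met.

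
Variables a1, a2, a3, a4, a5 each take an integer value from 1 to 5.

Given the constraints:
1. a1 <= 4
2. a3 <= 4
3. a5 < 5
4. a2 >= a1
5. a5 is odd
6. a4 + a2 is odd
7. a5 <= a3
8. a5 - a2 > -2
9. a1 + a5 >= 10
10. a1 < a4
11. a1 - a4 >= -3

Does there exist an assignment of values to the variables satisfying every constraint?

From constraint 1: a1 ≤ 4. From constraints 2 and 7: a5 ≤ a3 ≤ 4. Hence a1 + a5 ≤ 8. But constraint 9 requires a1 + a5 ≥ 10, and 10 > 8. Contradiction.

Unsatisfiable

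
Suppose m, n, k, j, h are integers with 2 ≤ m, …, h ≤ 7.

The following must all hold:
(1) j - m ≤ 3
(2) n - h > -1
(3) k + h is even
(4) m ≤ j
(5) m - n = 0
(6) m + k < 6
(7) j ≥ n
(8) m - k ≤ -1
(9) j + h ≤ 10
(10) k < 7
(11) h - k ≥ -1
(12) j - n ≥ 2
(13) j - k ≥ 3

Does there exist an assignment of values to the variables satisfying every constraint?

Constraints 1, 8, and 13 give j − k ≥ 3, k − m ≥ 1, m − j ≥ -3.
Adding all 3 inequalities: the left sides telescope to 0, and the right sides sum to 3 + 1 + (-3) = 1. So 0 ≥ 1, which is false.

Unsatisfiable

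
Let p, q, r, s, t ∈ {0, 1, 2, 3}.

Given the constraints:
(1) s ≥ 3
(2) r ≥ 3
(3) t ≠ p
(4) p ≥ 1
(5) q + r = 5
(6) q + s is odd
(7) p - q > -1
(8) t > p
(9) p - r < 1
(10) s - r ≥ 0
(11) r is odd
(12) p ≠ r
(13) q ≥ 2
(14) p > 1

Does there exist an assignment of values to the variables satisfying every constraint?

Try p = 2, q = 2, r = 3, s = 3, t = 3.
Check constraint 5: q + r = 5; constraint 7: p - q = 0. The remaining constraints are straightforward to verify.

Satisfiable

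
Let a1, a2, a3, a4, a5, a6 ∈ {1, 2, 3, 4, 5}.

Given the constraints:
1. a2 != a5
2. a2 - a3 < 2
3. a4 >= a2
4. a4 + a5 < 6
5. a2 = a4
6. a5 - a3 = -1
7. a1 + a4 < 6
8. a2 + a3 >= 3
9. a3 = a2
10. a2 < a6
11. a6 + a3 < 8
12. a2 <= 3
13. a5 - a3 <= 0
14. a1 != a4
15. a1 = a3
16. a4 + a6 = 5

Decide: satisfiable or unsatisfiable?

From constraints 5, 9, and 15, a1 = a3 = a2 = a4, so a1 = a4. But constraint 14 says a1 ≠ a4. Contradiction.

Unsatisfiable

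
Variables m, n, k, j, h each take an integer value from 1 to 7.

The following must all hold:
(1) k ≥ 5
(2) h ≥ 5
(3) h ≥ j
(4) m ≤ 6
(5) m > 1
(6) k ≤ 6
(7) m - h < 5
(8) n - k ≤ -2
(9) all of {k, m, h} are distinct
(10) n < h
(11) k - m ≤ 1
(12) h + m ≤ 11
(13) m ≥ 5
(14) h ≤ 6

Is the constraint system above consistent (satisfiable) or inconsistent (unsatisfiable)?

Constraints 1, 2, 4, 6, 13, and 14 confine each of k, m, h to the 2 values {5, 6}.
Constraint 9 requires all 3 of them to be distinct, but only 2 values are available — impossible by the pigeonhole principle.

Unsatisfiable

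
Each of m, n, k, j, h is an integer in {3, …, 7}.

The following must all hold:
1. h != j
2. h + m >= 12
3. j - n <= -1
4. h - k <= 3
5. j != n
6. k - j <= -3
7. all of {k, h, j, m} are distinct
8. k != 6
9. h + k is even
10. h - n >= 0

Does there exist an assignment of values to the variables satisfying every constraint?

Unsatisfiable

Constraints 3, 4, 6, and 10 give j − k ≥ 3, k − h ≥ -3, h − n ≥ 0, n − j ≥ 1.
Adding all 4 inequalities: the left sides telescope to 0, and the right sides sum to 3 + (-3) + 0 + 1 = 1. So 0 ≥ 1, which is false.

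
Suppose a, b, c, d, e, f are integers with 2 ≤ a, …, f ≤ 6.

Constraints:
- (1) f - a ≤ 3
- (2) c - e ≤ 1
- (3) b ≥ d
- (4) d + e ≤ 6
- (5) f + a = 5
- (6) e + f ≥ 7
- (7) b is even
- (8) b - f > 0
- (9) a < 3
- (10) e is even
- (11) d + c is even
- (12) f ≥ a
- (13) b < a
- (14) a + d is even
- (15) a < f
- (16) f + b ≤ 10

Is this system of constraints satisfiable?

Unsatisfiable

Constraints 8, 13, and 15 give a < f, f < b, b < a. Chaining: a < f < b < a, which forces a < a — impossible.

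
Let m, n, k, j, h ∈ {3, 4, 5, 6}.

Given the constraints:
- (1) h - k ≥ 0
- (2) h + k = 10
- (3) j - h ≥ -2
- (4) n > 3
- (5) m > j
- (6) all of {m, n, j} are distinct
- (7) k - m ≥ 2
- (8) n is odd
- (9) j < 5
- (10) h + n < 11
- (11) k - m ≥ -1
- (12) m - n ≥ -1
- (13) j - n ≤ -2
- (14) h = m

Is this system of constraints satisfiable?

Constraints 1, 3, 7, 12, and 13 give k − m ≥ 2, m − n ≥ -1, n − j ≥ 2, j − h ≥ -2, h − k ≥ 0.
Adding all 5 inequalities: the left sides telescope to 0, and the right sides sum to 2 + (-1) + 2 + (-2) + 0 = 1. So 0 ≥ 1, which is false.

Unsatisfiable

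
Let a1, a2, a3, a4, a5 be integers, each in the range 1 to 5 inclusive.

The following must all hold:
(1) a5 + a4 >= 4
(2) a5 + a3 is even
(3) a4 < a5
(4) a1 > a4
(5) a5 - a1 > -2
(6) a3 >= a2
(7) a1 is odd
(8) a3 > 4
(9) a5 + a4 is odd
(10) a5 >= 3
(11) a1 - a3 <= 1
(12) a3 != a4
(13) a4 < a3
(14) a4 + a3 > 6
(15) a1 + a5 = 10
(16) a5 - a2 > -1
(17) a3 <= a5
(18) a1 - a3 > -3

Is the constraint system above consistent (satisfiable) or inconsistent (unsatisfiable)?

Satisfiable

One satisfying assignment is a1 = 5, a2 = 5, a3 = 5, a4 = 2, a5 = 5.
For the less obvious constraints — constraint 1: a5 + a4 = 7; constraint 5: a5 - a1 = 0 — and the others hold by inspection.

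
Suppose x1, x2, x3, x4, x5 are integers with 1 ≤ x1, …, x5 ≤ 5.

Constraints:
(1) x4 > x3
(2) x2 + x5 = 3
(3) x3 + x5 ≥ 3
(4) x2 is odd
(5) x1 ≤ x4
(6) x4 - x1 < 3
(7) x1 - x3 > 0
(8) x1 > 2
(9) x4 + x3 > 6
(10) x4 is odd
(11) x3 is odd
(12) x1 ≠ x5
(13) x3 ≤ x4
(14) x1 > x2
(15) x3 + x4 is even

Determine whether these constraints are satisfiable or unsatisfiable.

Satisfiable

Try x1 = 5, x2 = 1, x3 = 3, x4 = 5, x5 = 2.
Check constraint 2: x2 + x5 = 3; constraint 3: x3 + x5 = 5. The remaining constraints are straightforward to verify.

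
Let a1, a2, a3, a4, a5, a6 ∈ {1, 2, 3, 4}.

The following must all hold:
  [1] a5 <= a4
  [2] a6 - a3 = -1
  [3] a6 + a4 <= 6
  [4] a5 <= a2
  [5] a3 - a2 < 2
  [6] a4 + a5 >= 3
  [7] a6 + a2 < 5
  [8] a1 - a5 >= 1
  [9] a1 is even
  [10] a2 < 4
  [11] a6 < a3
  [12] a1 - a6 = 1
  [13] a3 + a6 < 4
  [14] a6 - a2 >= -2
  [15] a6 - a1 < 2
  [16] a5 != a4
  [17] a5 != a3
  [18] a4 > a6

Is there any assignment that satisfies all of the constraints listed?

Take a1 = 2, a2 = 1, a3 = 2, a4 = 2, a5 = 1, a6 = 1. Then constraint 2: a6 - a3 = -1; constraint 3: a6 + a4 = 3; constraint 5: a3 - a2 = 1, and every other listed constraint is also met.

Satisfiable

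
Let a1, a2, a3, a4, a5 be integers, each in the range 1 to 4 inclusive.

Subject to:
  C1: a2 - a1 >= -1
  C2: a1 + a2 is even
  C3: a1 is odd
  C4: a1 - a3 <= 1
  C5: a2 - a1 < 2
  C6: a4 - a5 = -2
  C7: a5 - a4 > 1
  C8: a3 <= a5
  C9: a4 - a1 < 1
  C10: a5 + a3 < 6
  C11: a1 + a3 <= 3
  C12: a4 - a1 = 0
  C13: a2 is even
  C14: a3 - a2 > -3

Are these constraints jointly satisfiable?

Constraint 3 makes a1 odd and constraint 13 makes a2 even, so a1 + a2 must be odd. Constraint 2 says a1 + a2 is even — contradiction.

Unsatisfiable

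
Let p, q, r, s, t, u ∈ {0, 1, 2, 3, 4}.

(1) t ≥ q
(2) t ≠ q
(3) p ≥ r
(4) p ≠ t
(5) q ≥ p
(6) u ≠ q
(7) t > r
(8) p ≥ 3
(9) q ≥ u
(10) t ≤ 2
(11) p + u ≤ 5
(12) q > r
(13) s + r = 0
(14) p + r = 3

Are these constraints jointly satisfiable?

Unsatisfiable

From constraints 5 and 8: q ≥ p and p ≥ 3, so q ≥ 3. From constraints 1 and 10: q ≤ t and t ≤ 2, so q ≤ 2. But 2 < 3, so no value of q works.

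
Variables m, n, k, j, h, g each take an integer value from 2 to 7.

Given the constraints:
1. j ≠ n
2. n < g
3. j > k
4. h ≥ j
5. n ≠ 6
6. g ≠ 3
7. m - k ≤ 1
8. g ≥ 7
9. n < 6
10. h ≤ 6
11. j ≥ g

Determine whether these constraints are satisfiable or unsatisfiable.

Unsatisfiable

From constraints 8 and 11: j ≥ g and g ≥ 7, so j ≥ 7. From constraints 4 and 10: j ≤ h and h ≤ 6, so j ≤ 6. But 6 < 7, so no value of j works.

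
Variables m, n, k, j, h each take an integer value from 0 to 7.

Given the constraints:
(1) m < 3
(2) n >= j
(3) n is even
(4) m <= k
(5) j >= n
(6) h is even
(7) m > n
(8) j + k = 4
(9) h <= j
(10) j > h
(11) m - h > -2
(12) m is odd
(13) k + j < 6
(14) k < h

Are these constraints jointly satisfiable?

Unsatisfiable

Constraints 2, 4, 7, 10, and 14 give n < m, m ≤ k, k < h, h < j, j ≤ n. Chaining: n < m ≤ k < h < j ≤ n, which forces n < n — impossible.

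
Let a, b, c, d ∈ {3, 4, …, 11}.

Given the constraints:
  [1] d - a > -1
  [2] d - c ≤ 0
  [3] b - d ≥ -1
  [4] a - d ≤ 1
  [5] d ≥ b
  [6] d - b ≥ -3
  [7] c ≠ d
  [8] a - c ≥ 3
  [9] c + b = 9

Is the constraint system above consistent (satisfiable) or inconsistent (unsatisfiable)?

Constraints 2, 4, and 8 give c − d ≥ 0, d − a ≥ -1, a − c ≥ 3.
Adding all 3 inequalities: the left sides telescope to 0, and the right sides sum to 0 + (-1) + 3 = 2. So 0 ≥ 2, which is false.

Unsatisfiable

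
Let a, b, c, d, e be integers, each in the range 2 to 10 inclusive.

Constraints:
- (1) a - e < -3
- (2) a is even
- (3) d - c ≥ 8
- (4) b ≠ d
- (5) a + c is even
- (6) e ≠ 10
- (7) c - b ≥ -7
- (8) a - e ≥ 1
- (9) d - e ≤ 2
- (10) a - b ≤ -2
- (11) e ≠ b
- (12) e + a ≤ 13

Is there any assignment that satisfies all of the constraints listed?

Constraints 3, 7, 8, 9, and 10 give c − b ≥ -7, b − a ≥ 2, a − e ≥ 1, e − d ≥ -2, d − c ≥ 8.
Adding all 5 inequalities: the left sides telescope to 0, and the right sides sum to (-7) + 2 + 1 + (-2) + 8 = 2. So 0 ≥ 2, which is false.

Unsatisfiable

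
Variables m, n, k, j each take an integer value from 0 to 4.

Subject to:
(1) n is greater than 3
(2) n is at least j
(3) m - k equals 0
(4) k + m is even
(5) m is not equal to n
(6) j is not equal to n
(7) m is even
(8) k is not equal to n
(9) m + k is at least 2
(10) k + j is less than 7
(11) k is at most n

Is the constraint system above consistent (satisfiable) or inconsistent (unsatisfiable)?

Take m = 2, n = 4, k = 2, j = 2. Then constraint 3: m - k = 0; constraint 9: m + k = 4, and every other listed constraint is also met.

Satisfiable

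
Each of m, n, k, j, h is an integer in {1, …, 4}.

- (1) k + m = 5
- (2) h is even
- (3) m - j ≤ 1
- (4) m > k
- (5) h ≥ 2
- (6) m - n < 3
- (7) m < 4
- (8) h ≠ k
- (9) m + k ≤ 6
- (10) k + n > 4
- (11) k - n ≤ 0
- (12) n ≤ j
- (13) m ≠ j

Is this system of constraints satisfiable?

Satisfiable

Setting (m, n, k, j, h) = (3, 3, 2, 4, 4) satisfies everything: constraint 1: k + m = 5; constraint 3: m - j = -1; constraint 6: m - n = 0, and the others follow.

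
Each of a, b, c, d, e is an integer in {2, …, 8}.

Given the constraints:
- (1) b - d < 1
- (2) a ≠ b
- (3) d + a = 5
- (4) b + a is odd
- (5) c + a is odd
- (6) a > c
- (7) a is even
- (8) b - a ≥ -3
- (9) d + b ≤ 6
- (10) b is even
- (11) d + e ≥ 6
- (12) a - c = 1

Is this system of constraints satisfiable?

Unsatisfiable

Constraint 10 makes b even and constraint 7 makes a even, so b + a must be even. Constraint 4 says b + a is odd — contradiction.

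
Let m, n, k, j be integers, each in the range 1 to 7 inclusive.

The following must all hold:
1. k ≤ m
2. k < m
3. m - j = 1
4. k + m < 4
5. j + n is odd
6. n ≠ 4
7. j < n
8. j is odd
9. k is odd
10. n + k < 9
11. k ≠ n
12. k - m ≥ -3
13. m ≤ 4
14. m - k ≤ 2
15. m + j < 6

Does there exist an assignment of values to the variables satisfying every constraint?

The assignment m = 2, n = 6, k = 1, j = 1 works:
  constraint 3 holds since m - j = 1.
  constraint 4 holds since k + m = 3.
  constraint 10 holds since n + k = 7.
The rest check out directly.

Satisfiable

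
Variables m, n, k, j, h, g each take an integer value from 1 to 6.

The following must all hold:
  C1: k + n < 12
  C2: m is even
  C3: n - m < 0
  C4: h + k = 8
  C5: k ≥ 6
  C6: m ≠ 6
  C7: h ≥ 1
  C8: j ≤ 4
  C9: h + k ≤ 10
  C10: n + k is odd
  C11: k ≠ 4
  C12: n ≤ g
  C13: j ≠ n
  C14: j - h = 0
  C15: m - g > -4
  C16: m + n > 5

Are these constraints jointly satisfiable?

Take m = 4, n = 3, k = 6, j = 2, h = 2, g = 5. Then constraint 1: k + n = 9; constraint 3: n - m = -1; constraint 4: h + k = 8, and every other listed constraint is also met.

Satisfiable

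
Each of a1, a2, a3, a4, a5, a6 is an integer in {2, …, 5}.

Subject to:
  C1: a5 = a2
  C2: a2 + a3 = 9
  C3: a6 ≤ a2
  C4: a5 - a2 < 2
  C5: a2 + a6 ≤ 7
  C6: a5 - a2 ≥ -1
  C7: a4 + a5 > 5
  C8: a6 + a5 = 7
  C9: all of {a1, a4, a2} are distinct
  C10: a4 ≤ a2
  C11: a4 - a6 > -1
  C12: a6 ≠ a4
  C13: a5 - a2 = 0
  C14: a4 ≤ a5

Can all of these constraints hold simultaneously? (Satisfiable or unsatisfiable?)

One satisfying assignment is a1 = 4, a2 = 5, a3 = 4, a4 = 3, a5 = 5, a6 = 2.
For the less obvious constraints — constraint 2: a2 + a3 = 9; constraint 4: a5 - a2 = 0 — and the others hold by inspection.

Satisfiable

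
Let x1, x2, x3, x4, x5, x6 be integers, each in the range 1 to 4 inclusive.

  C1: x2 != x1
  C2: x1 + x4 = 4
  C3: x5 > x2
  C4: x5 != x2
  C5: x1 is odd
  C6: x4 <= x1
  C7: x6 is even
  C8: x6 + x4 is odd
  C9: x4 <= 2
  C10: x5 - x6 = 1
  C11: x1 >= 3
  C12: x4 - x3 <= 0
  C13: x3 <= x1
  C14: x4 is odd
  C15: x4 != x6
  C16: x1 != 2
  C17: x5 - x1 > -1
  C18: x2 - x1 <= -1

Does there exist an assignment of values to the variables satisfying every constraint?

Take x1 = 3, x2 = 2, x3 = 3, x4 = 1, x5 = 3, x6 = 2. Then constraint 2: x1 + x4 = 4; constraint 10: x5 - x6 = 1; constraint 12: x4 - x3 = -2, and every other listed constraint is also met.

Satisfiable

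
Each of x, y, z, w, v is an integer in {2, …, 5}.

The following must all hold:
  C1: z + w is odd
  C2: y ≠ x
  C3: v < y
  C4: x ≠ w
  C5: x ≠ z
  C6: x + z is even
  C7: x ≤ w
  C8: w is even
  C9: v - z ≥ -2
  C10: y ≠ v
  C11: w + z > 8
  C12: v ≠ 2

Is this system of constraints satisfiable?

Take x = 3, y = 5, z = 5, w = 4, v = 3. Then constraint 1: z + w = 9 is odd; constraint 9: v - z = -2; constraint 11: w + z = 9, and every other listed constraint is also met.

Satisfiable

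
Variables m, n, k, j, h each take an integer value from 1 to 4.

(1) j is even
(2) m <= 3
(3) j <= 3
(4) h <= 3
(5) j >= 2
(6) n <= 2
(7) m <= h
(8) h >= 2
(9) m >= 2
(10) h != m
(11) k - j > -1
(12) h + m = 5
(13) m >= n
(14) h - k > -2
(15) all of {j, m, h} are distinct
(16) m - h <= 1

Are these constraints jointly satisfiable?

Constraints 2, 3, 4, 5, 8, and 9 confine each of j, m, h to the 2 values {2, 3}.
Constraint 15 requires all 3 of them to be distinct, but only 2 values are available — impossible by the pigeonhole principle.

Unsatisfiable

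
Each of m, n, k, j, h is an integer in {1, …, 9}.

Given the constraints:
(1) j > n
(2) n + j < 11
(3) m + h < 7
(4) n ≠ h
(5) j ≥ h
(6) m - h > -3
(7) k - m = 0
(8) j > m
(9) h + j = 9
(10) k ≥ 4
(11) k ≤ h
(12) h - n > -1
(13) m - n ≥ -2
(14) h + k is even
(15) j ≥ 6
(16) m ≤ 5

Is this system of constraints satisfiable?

Unsatisfiable

From constraints 10 and 11: h ≥ k ≥ 4. From constraint 15: j ≥ 6. Hence h + j ≥ 10. But constraint 9 requires h + j = 9, and 9 < 10. Contradiction.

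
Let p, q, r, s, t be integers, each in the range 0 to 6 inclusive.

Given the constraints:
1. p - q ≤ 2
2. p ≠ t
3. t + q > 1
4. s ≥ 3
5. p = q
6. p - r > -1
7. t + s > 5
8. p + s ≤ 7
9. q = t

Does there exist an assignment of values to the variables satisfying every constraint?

From constraints 5 and 9, p = q = t, so p = t. But constraint 2 says p ≠ t. Contradiction.

Unsatisfiable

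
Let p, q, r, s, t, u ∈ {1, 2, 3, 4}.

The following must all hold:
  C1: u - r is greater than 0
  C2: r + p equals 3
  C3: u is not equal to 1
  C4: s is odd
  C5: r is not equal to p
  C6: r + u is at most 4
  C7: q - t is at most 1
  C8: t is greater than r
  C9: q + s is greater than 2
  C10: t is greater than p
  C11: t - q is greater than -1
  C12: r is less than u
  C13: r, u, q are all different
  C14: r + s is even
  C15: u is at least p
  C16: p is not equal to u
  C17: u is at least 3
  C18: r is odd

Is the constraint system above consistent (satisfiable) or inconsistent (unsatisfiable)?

Satisfiable

Try p = 2, q = 2, r = 1, s = 1, t = 3, u = 3.
Check constraint 1: u - r = 2; constraint 2: r + p = 3; constraint 6: r + u = 4. The remaining constraints are straightforward to verify.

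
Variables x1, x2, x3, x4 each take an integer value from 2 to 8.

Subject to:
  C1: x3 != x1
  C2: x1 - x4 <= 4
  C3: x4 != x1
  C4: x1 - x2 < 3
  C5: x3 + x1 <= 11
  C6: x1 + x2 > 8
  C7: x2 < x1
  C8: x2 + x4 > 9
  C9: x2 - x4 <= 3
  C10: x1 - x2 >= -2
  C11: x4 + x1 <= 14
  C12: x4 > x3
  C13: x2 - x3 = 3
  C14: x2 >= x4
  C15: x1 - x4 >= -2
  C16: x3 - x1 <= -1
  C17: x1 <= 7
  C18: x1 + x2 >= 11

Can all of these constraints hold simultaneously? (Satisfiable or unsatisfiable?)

Take x1 = 6, x2 = 5, x3 = 2, x4 = 5. Then constraint 2: x1 - x4 = 1; constraint 4: x1 - x2 = 1, and every other listed constraint is also met.

Satisfiable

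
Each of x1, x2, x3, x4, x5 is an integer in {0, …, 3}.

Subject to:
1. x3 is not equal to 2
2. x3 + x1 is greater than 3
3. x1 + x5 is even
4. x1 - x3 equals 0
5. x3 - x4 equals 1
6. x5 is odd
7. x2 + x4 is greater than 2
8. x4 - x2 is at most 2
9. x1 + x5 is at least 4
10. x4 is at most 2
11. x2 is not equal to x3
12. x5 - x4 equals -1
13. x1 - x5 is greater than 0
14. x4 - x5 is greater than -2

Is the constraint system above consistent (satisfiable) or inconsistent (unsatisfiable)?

Satisfiable

Try x1 = 3, x2 = 1, x3 = 3, x4 = 2, x5 = 1.
Check constraint 2: x3 + x1 = 6; constraint 4: x1 - x3 = 0. The remaining constraints are straightforward to verify.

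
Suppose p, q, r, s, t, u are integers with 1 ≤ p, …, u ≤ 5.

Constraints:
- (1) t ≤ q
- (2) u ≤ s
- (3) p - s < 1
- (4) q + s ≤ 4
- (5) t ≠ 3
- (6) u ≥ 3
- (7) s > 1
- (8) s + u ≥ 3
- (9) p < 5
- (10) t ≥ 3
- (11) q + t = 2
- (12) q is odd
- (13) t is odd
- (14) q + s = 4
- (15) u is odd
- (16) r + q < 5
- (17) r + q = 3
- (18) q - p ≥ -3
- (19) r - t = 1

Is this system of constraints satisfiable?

From constraints 1 and 10: q ≥ t ≥ 3. From constraints 2 and 6: s ≥ u ≥ 3. Hence q + s ≥ 6. But constraint 4 requires q + s ≤ 4, and 4 < 6. Contradiction.

Unsatisfiable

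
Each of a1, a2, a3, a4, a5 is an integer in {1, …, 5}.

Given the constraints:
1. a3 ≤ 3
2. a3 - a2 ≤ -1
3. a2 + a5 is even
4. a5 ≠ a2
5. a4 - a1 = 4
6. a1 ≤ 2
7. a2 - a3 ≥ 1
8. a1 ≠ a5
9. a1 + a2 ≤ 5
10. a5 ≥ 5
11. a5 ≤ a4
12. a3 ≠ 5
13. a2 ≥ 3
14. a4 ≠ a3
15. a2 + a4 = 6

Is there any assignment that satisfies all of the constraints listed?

Unsatisfiable

From constraint 13: a2 ≥ 3. From constraints 10 and 11: a4 ≥ a5 ≥ 5. Hence a2 + a4 ≥ 8. But constraint 15 requires a2 + a4 = 6, and 6 < 8. Contradiction.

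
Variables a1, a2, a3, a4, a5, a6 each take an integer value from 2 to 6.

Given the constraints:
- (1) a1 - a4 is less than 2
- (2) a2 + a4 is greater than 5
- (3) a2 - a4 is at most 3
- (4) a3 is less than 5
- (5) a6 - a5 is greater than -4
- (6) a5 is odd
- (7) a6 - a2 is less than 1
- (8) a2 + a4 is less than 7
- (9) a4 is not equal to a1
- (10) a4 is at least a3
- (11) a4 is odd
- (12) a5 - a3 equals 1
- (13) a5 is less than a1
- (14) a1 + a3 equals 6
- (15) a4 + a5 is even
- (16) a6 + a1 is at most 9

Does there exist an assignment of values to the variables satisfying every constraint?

Satisfiable

Try a1 = 4, a2 = 3, a3 = 2, a4 = 3, a5 = 3, a6 = 2.
Check constraint 1: a1 - a4 = 1; constraint 2: a2 + a4 = 6; constraint 3: a2 - a4 = 0. The remaining constraints are straightforward to verify.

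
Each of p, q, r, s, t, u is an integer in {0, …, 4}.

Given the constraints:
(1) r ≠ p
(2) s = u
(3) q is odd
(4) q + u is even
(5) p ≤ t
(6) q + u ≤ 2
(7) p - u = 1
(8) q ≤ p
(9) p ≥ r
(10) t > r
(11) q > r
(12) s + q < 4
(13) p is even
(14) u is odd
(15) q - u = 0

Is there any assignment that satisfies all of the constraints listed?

Take p = 2, q = 1, r = 0, s = 1, t = 4, u = 1. Then constraint 6: q + u = 2; constraint 7: p - u = 1; constraint 12: s + q = 2, and every other listed constraint is also met.

Satisfiable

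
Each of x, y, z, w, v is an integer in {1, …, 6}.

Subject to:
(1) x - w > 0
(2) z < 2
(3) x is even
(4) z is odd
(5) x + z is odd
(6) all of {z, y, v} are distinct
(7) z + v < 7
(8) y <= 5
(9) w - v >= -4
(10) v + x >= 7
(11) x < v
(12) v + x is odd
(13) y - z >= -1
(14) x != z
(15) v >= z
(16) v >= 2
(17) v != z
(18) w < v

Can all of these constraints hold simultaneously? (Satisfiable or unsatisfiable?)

Setting (x, y, z, w, v) = (4, 2, 1, 2, 5) satisfies everything: constraint 1: x - w = 2; constraint 7: z + v = 6, and the others follow.

Satisfiable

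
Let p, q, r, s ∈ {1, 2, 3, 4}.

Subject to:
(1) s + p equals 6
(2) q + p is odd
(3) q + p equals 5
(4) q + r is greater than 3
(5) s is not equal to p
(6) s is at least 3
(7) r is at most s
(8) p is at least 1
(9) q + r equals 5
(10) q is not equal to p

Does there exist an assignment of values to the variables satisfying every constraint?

One satisfying assignment is p = 2, q = 3, r = 2, s = 4.
For the less obvious constraints — constraint 1: s + p = 6; constraint 3: q + p = 5 — and the others hold by inspection.

Satisfiable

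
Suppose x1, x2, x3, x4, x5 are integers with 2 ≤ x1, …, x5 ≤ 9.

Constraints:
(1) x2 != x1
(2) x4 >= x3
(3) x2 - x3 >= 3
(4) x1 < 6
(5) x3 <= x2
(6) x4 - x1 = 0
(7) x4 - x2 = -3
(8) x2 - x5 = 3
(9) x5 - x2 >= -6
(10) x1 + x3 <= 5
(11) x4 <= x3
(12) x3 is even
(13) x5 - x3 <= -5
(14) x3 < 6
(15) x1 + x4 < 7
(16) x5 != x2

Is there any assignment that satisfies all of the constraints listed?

Constraints 3, 9, and 13 give x3 − x5 ≥ 5, x5 − x2 ≥ -6, x2 − x3 ≥ 3.
Adding all 3 inequalities: the left sides telescope to 0, and the right sides sum to 5 + (-6) + 3 = 2. So 0 ≥ 2, which is false.

Unsatisfiable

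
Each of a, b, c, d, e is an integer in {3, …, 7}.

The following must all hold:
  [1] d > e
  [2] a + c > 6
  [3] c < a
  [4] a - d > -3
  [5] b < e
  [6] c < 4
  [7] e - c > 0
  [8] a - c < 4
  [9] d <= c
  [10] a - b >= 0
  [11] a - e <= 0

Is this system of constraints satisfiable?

Unsatisfiable

Constraints 1, 3, 9, and 11 give e < d, d ≤ c, c < a, a ≤ e. Chaining: e < d ≤ c < a ≤ e, which forces e < e — impossible.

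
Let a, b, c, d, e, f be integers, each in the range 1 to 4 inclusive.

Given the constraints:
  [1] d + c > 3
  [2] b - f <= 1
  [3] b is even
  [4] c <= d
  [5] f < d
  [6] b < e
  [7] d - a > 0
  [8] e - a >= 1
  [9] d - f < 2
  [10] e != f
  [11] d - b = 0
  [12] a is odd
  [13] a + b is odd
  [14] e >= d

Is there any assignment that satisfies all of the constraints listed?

Satisfiable

The assignment a = 1, b = 2, c = 2, d = 2, e = 4, f = 1 works:
  constraint 1 holds since d + c = 4.
  constraint 2 holds since b - f = 1.
The rest check out directly.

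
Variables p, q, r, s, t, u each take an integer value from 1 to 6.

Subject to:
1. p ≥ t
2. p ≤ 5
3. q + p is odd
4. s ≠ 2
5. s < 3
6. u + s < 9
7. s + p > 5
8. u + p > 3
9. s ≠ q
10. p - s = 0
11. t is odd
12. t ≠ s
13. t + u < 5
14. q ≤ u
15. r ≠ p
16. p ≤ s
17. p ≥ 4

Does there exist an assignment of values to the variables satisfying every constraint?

From constraints 16 and 17: s ≥ p and p ≥ 4, so s ≥ 4. From constraint 5: s ≤ 2. But 2 < 4, so no value of s works.

Unsatisfiable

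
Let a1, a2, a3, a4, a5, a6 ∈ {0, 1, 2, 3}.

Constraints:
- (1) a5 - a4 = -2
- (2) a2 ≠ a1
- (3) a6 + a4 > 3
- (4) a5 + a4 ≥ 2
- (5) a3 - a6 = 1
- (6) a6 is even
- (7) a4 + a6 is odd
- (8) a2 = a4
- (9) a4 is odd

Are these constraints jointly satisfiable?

Satisfiable

Try a1 = 1, a2 = 3, a3 = 3, a4 = 3, a5 = 1, a6 = 2.
Check constraint 1: a5 - a4 = -2; constraint 3: a6 + a4 = 5. The remaining constraints are straightforward to verify.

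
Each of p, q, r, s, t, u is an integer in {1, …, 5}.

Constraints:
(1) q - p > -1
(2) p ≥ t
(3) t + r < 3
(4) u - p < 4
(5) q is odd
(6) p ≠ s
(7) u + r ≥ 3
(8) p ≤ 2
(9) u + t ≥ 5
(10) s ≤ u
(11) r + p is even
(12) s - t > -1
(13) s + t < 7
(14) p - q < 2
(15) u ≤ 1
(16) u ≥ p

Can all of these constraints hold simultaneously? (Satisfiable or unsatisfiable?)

From constraint 15: u ≤ 1. From constraints 2 and 8: t ≤ p ≤ 2. Hence u + t ≤ 3. But constraint 9 requires u + t ≥ 5, and 5 > 3. Contradiction.

Unsatisfiable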